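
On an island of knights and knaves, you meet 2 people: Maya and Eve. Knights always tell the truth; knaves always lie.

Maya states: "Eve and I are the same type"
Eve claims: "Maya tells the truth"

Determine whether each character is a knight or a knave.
Maya is a knight.
Eve is a knight.

Verification:
- Maya (knight) says "Eve and I are the same type" - this is TRUE because Maya is a knight and Eve is a knight.
- Eve (knight) says "Maya tells the truth" - this is TRUE because Maya is a knight.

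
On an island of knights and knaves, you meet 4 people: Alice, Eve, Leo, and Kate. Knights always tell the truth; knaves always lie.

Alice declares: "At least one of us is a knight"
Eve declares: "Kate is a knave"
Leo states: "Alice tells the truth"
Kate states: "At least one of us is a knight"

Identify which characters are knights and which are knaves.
Alice is a knight.
Eve is a knave.
Leo is a knight.
Kate is a knight.

Verification:
- Alice (knight) says "At least one of us is a knight" - this is TRUE because Alice, Leo, and Kate are knights.
- Eve (knave) says "Kate is a knave" - this is FALSE (a lie) because Kate is a knight.
- Leo (knight) says "Alice tells the truth" - this is TRUE because Alice is a knight.
- Kate (knight) says "At least one of us is a knight" - this is TRUE because Alice, Leo, and Kate are knights.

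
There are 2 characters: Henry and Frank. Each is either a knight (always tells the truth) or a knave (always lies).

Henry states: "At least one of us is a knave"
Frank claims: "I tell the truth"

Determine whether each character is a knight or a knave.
Henry is a knight.
Frank is a knave.

Verification:
- Henry (knight) says "At least one of us is a knave" - this is TRUE because Frank is a knave.
- Frank (knave) says "I tell the truth" - this is FALSE (a lie) because Frank is a knave.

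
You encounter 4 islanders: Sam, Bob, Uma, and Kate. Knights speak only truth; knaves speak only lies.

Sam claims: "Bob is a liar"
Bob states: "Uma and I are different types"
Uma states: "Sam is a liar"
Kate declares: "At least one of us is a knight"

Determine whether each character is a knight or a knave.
Sam is a knight.
Bob is a knave.
Uma is a knave.
Kate is a knight.

Verification:
- Sam (knight) says "Bob is a liar" - this is TRUE because Bob is a knave.
- Bob (knave) says "Uma and I are different types" - this is FALSE (a lie) because Bob is a knave and Uma is a knave.
- Uma (knave) says "Sam is a liar" - this is FALSE (a lie) because Sam is a knight.
- Kate (knight) says "At least one of us is a knight" - this is TRUE because Sam and Kate are knights.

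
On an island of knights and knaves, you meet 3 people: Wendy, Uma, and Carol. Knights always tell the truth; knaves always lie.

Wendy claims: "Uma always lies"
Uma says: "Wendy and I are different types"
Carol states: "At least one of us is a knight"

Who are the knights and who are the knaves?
Wendy is a knave.
Uma is a knight.
Carol is a knight.

Verification:
- Wendy (knave) says "Uma always lies" - this is FALSE (a lie) because Uma is a knight.
- Uma (knight) says "Wendy and I are different types" - this is TRUE because Uma is a knight and Wendy is a knave.
- Carol (knight) says "At least one of us is a knight" - this is TRUE because Uma and Carol are knights.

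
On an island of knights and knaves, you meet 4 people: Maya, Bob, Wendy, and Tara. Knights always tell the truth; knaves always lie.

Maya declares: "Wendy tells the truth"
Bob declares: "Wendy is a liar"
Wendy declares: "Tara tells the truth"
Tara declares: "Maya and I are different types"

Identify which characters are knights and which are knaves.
Maya is a knave.
Bob is a knight.
Wendy is a knave.
Tara is a knave.

Verification:
- Maya (knave) says "Wendy tells the truth" - this is FALSE (a lie) because Wendy is a knave.
- Bob (knight) says "Wendy is a liar" - this is TRUE because Wendy is a knave.
- Wendy (knave) says "Tara tells the truth" - this is FALSE (a lie) because Tara is a knave.
- Tara (knave) says "Maya and I are different types" - this is FALSE (a lie) because Tara is a knave and Maya is a knave.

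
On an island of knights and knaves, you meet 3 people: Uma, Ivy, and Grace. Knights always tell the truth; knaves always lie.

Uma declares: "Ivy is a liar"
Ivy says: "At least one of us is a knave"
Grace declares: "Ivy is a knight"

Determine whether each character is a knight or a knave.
Uma is a knave.
Ivy is a knight.
Grace is a knight.

Verification:
- Uma (knave) says "Ivy is a liar" - this is FALSE (a lie) because Ivy is a knight.
- Ivy (knight) says "At least one of us is a knave" - this is TRUE because Uma is a knave.
- Grace (knight) says "Ivy is a knight" - this is TRUE because Ivy is a knight.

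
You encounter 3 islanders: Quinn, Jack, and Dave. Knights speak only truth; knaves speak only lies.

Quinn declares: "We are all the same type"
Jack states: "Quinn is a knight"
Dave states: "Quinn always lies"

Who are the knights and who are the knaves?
Quinn is a knave.
Jack is a knave.
Dave is a knight.

Verification:
- Quinn (knave) says "We are all the same type" - this is FALSE (a lie) because Dave is a knight and Quinn and Jack are knaves.
- Jack (knave) says "Quinn is a knight" - this is FALSE (a lie) because Quinn is a knave.
- Dave (knight) says "Quinn always lies" - this is TRUE because Quinn is a knave.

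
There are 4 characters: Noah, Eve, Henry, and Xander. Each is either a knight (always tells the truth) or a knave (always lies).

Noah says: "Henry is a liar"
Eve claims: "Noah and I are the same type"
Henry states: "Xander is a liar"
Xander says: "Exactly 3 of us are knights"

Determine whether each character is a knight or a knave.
Noah is a knight.
Eve is a knight.
Henry is a knave.
Xander is a knight.

Verification:
- Noah (knight) says "Henry is a liar" - this is TRUE because Henry is a knave.
- Eve (knight) says "Noah and I are the same type" - this is TRUE because Eve is a knight and Noah is a knight.
- Henry (knave) says "Xander is a liar" - this is FALSE (a lie) because Xander is a knight.
- Xander (knight) says "Exactly 3 of us are knights" - this is TRUE because there are 3 knights.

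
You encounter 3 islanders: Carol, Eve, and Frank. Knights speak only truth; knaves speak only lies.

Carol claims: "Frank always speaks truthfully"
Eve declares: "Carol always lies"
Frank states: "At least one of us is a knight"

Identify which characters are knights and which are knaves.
Carol is a knight.
Eve is a knave.
Frank is a knight.

Verification:
- Carol (knight) says "Frank always speaks truthfully" - this is TRUE because Frank is a knight.
- Eve (knave) says "Carol always lies" - this is FALSE (a lie) because Carol is a knight.
- Frank (knight) says "At least one of us is a knight" - this is TRUE because Carol and Frank are knights.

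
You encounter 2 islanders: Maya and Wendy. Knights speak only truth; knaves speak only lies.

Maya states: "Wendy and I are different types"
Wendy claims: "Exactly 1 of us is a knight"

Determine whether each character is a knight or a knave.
Maya is a knave.
Wendy is a knave.

Verification:
- Maya (knave) says "Wendy and I are different types" - this is FALSE (a lie) because Maya is a knave and Wendy is a knave.
- Wendy (knave) says "Exactly 1 of us is a knight" - this is FALSE (a lie) because there are 0 knights.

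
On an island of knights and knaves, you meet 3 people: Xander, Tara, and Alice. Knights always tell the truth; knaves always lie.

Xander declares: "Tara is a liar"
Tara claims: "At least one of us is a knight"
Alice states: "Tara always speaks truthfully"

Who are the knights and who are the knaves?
Xander is a knave.
Tara is a knight.
Alice is a knight.

Verification:
- Xander (knave) says "Tara is a liar" - this is FALSE (a lie) because Tara is a knight.
- Tara (knight) says "At least one of us is a knight" - this is TRUE because Tara and Alice are knights.
- Alice (knight) says "Tara always speaks truthfully" - this is TRUE because Tara is a knight.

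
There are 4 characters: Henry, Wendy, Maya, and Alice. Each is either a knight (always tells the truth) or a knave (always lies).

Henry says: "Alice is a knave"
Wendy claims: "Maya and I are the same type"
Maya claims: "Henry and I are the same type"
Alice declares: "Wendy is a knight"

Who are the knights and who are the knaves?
Henry is a knight.
Wendy is a knave.
Maya is a knight.
Alice is a knave.

Verification:
- Henry (knight) says "Alice is a knave" - this is TRUE because Alice is a knave.
- Wendy (knave) says "Maya and I are the same type" - this is FALSE (a lie) because Wendy is a knave and Maya is a knight.
- Maya (knight) says "Henry and I are the same type" - this is TRUE because Maya is a knight and Henry is a knight.
- Alice (knave) says "Wendy is a knight" - this is FALSE (a lie) because Wendy is a knave.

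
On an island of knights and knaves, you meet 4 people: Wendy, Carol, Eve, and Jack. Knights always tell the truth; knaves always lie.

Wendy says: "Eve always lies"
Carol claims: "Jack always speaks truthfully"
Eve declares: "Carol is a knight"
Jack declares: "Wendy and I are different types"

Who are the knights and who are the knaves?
Wendy is a knave.
Carol is a knight.
Eve is a knight.
Jack is a knight.

Verification:
- Wendy (knave) says "Eve always lies" - this is FALSE (a lie) because Eve is a knight.
- Carol (knight) says "Jack always speaks truthfully" - this is TRUE because Jack is a knight.
- Eve (knight) says "Carol is a knight" - this is TRUE because Carol is a knight.
- Jack (knight) says "Wendy and I are different types" - this is TRUE because Jack is a knight and Wendy is a knave.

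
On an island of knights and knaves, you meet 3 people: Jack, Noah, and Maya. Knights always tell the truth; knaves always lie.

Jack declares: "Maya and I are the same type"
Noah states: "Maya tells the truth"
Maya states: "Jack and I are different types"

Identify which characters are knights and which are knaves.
Jack is a knave.
Noah is a knight.
Maya is a knight.

Verification:
- Jack (knave) says "Maya and I are the same type" - this is FALSE (a lie) because Jack is a knave and Maya is a knight.
- Noah (knight) says "Maya tells the truth" - this is TRUE because Maya is a knight.
- Maya (knight) says "Jack and I are different types" - this is TRUE because Maya is a knight and Jack is a knave.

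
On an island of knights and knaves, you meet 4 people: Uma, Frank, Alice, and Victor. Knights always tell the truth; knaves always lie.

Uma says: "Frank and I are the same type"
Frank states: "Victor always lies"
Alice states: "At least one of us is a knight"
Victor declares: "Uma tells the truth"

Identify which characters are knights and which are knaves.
Uma is a knave.
Frank is a knight.
Alice is a knight.
Victor is a knave.

Verification:
- Uma (knave) says "Frank and I are the same type" - this is FALSE (a lie) because Uma is a knave and Frank is a knight.
- Frank (knight) says "Victor always lies" - this is TRUE because Victor is a knave.
- Alice (knight) says "At least one of us is a knight" - this is TRUE because Frank and Alice are knights.
- Victor (knave) says "Uma tells the truth" - this is FALSE (a lie) because Uma is a knave.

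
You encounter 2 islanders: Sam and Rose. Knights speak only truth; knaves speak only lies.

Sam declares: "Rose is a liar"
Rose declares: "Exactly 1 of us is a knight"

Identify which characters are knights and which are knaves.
Sam is a knave.
Rose is a knight.

Verification:
- Sam (knave) says "Rose is a liar" - this is FALSE (a lie) because Rose is a knight.
- Rose (knight) says "Exactly 1 of us is a knight" - this is TRUE because there are 1 knights.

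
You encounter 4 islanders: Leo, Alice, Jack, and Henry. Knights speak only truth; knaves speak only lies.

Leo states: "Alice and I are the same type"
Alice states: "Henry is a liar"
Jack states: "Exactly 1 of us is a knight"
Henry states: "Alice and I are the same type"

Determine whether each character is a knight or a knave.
Leo is a knight.
Alice is a knight.
Jack is a knave.
Henry is a knave.

Verification:
- Leo (knight) says "Alice and I are the same type" - this is TRUE because Leo is a knight and Alice is a knight.
- Alice (knight) says "Henry is a liar" - this is TRUE because Henry is a knave.
- Jack (knave) says "Exactly 1 of us is a knight" - this is FALSE (a lie) because there are 2 knights.
- Henry (knave) says "Alice and I are the same type" - this is FALSE (a lie) because Henry is a knave and Alice is a knight.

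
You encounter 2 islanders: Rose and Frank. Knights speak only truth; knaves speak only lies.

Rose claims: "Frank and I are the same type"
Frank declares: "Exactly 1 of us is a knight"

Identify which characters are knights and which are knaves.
Rose is a knave.
Frank is a knight.

Verification:
- Rose (knave) says "Frank and I are the same type" - this is FALSE (a lie) because Rose is a knave and Frank is a knight.
- Frank (knight) says "Exactly 1 of us is a knight" - this is TRUE because there are 1 knights.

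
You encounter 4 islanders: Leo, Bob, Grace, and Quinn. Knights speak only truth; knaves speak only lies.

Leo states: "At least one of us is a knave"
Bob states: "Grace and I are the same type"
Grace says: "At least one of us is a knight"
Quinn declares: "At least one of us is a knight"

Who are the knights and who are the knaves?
Leo is a knight.
Bob is a knave.
Grace is a knight.
Quinn is a knight.

Verification:
- Leo (knight) says "At least one of us is a knave" - this is TRUE because Bob is a knave.
- Bob (knave) says "Grace and I are the same type" - this is FALSE (a lie) because Bob is a knave and Grace is a knight.
- Grace (knight) says "At least one of us is a knight" - this is TRUE because Leo, Grace, and Quinn are knights.
- Quinn (knight) says "At least one of us is a knight" - this is TRUE because Leo, Grace, and Quinn are knights.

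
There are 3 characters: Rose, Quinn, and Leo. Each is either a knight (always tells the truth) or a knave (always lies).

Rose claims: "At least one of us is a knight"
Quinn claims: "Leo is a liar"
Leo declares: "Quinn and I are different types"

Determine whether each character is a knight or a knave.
Rose is a knight.
Quinn is a knave.
Leo is a knight.

Verification:
- Rose (knight) says "At least one of us is a knight" - this is TRUE because Rose and Leo are knights.
- Quinn (knave) says "Leo is a liar" - this is FALSE (a lie) because Leo is a knight.
- Leo (knight) says "Quinn and I are different types" - this is TRUE because Leo is a knight and Quinn is a knave.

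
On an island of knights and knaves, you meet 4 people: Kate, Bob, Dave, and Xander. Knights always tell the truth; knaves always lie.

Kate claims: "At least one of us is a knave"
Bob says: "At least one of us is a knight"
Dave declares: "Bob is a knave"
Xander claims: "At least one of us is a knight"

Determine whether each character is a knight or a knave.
Kate is a knight.
Bob is a knight.
Dave is a knave.
Xander is a knight.

Verification:
- Kate (knight) says "At least one of us is a knave" - this is TRUE because Dave is a knave.
- Bob (knight) says "At least one of us is a knight" - this is TRUE because Kate, Bob, and Xander are knights.
- Dave (knave) says "Bob is a knave" - this is FALSE (a lie) because Bob is a knight.
- Xander (knight) says "At least one of us is a knight" - this is TRUE because Kate, Bob, and Xander are knights.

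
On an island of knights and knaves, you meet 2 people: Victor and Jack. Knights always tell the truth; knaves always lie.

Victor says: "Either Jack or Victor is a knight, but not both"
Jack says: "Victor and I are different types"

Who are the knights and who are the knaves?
Victor is a knave.
Jack is a knave.

Verification:
- Victor (knave) says "Either Jack or Victor is a knight, but not both" - this is FALSE (a lie) because Jack is a knave and Victor is a knave.
- Jack (knave) says "Victor and I are different types" - this is FALSE (a lie) because Jack is a knave and Victor is a knave.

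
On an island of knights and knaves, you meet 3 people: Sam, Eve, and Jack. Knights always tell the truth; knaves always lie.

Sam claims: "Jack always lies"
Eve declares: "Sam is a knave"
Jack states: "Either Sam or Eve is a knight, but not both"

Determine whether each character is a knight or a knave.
Sam is a knave.
Eve is a knight.
Jack is a knight.

Verification:
- Sam (knave) says "Jack always lies" - this is FALSE (a lie) because Jack is a knight.
- Eve (knight) says "Sam is a knave" - this is TRUE because Sam is a knave.
- Jack (knight) says "Either Sam or Eve is a knight, but not both" - this is TRUE because Sam is a knave and Eve is a knight.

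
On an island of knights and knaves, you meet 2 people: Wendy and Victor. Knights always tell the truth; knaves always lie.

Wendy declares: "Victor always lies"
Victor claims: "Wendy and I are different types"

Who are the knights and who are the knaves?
Wendy is a knave.
Victor is a knight.

Verification:
- Wendy (knave) says "Victor always lies" - this is FALSE (a lie) because Victor is a knight.
- Victor (knight) says "Wendy and I are different types" - this is TRUE because Victor is a knight and Wendy is a knave.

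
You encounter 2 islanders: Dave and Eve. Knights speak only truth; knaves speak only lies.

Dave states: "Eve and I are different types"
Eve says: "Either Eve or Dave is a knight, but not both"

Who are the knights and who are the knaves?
Dave is a knave.
Eve is a knave.

Verification:
- Dave (knave) says "Eve and I are different types" - this is FALSE (a lie) because Dave is a knave and Eve is a knave.
- Eve (knave) says "Either Eve or Dave is a knight, but not both" - this is FALSE (a lie) because Eve is a knave and Dave is a knave.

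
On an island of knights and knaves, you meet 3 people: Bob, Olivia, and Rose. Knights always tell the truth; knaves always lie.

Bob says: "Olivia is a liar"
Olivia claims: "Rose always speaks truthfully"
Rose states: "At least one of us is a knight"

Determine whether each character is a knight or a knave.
Bob is a knave.
Olivia is a knight.
Rose is a knight.

Verification:
- Bob (knave) says "Olivia is a liar" - this is FALSE (a lie) because Olivia is a knight.
- Olivia (knight) says "Rose always speaks truthfully" - this is TRUE because Rose is a knight.
- Rose (knight) says "At least one of us is a knight" - this is TRUE because Olivia and Rose are knights.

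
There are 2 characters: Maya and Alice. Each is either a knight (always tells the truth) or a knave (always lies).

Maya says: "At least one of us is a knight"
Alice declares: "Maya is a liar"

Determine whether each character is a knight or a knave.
Maya is a knight.
Alice is a knave.

Verification:
- Maya (knight) says "At least one of us is a knight" - this is TRUE because Maya is a knight.
- Alice (knave) says "Maya is a liar" - this is FALSE (a lie) because Maya is a knight.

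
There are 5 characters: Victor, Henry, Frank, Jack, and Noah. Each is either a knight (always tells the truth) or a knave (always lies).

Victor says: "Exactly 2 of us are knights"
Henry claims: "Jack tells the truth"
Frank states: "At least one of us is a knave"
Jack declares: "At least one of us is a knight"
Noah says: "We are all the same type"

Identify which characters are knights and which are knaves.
Victor is a knave.
Henry is a knight.
Frank is a knight.
Jack is a knight.
Noah is a knave.

Verification:
- Victor (knave) says "Exactly 2 of us are knights" - this is FALSE (a lie) because there are 3 knights.
- Henry (knight) says "Jack tells the truth" - this is TRUE because Jack is a knight.
- Frank (knight) says "At least one of us is a knave" - this is TRUE because Victor and Noah are knaves.
- Jack (knight) says "At least one of us is a knight" - this is TRUE because Henry, Frank, and Jack are knights.
- Noah (knave) says "We are all the same type" - this is FALSE (a lie) because Henry, Frank, and Jack are knights and Victor and Noah are knaves.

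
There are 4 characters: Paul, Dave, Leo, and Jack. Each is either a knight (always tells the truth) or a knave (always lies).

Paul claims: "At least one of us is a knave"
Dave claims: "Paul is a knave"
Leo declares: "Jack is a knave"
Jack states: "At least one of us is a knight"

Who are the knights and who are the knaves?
Paul is a knight.
Dave is a knave.
Leo is a knave.
Jack is a knight.

Verification:
- Paul (knight) says "At least one of us is a knave" - this is TRUE because Dave and Leo are knaves.
- Dave (knave) says "Paul is a knave" - this is FALSE (a lie) because Paul is a knight.
- Leo (knave) says "Jack is a knave" - this is FALSE (a lie) because Jack is a knight.
- Jack (knight) says "At least one of us is a knight" - this is TRUE because Paul and Jack are knights.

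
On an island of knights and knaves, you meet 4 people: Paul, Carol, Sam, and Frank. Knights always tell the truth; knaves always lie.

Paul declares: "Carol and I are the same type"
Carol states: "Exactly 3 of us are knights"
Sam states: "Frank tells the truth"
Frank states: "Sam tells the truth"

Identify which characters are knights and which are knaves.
Paul is a knave.
Carol is a knight.
Sam is a knight.
Frank is a knight.

Verification:
- Paul (knave) says "Carol and I are the same type" - this is FALSE (a lie) because Paul is a knave and Carol is a knight.
- Carol (knight) says "Exactly 3 of us are knights" - this is TRUE because there are 3 knights.
- Sam (knight) says "Frank tells the truth" - this is TRUE because Frank is a knight.
- Frank (knight) says "Sam tells the truth" - this is TRUE because Sam is a knight.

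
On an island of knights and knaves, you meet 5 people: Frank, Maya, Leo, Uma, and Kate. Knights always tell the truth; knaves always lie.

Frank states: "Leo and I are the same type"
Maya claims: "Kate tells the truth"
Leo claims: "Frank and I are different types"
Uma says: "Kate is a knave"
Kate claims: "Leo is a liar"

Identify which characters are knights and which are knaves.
Frank is a knave.
Maya is a knave.
Leo is a knight.
Uma is a knight.
Kate is a knave.

Verification:
- Frank (knave) says "Leo and I are the same type" - this is FALSE (a lie) because Frank is a knave and Leo is a knight.
- Maya (knave) says "Kate tells the truth" - this is FALSE (a lie) because Kate is a knave.
- Leo (knight) says "Frank and I are different types" - this is TRUE because Leo is a knight and Frank is a knave.
- Uma (knight) says "Kate is a knave" - this is TRUE because Kate is a knave.
- Kate (knave) says "Leo is a liar" - this is FALSE (a lie) because Leo is a knight.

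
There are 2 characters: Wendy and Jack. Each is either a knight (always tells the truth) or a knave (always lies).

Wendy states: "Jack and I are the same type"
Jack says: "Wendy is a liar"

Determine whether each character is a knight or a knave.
Wendy is a knave.
Jack is a knight.

Verification:
- Wendy (knave) says "Jack and I are the same type" - this is FALSE (a lie) because Wendy is a knave and Jack is a knight.
- Jack (knight) says "Wendy is a liar" - this is TRUE because Wendy is a knave.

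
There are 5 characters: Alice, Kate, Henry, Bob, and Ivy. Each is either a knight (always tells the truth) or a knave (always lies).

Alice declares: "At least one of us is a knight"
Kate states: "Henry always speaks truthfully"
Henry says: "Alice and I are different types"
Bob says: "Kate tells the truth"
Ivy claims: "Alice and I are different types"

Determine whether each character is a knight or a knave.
Alice is a knave.
Kate is a knave.
Henry is a knave.
Bob is a knave.
Ivy is a knave.

Verification:
- Alice (knave) says "At least one of us is a knight" - this is FALSE (a lie) because no one is a knight.
- Kate (knave) says "Henry always speaks truthfully" - this is FALSE (a lie) because Henry is a knave.
- Henry (knave) says "Alice and I are different types" - this is FALSE (a lie) because Henry is a knave and Alice is a knave.
- Bob (knave) says "Kate tells the truth" - this is FALSE (a lie) because Kate is a knave.
- Ivy (knave) says "Alice and I are different types" - this is FALSE (a lie) because Ivy is a knave and Alice is a knave.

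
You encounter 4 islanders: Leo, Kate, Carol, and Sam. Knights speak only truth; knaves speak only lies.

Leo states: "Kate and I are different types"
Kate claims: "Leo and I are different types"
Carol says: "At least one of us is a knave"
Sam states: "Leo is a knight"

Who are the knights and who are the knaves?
Leo is a knave.
Kate is a knave.
Carol is a knight.
Sam is a knave.

Verification:
- Leo (knave) says "Kate and I are different types" - this is FALSE (a lie) because Leo is a knave and Kate is a knave.
- Kate (knave) says "Leo and I are different types" - this is FALSE (a lie) because Kate is a knave and Leo is a knave.
- Carol (knight) says "At least one of us is a knave" - this is TRUE because Leo, Kate, and Sam are knaves.
- Sam (knave) says "Leo is a knight" - this is FALSE (a lie) because Leo is a knave.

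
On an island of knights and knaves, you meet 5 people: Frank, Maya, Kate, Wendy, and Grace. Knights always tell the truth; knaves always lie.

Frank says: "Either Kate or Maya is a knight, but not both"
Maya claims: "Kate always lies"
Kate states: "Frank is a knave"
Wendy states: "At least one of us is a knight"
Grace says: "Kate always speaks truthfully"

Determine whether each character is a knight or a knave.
Frank is a knight.
Maya is a knight.
Kate is a knave.
Wendy is a knight.
Grace is a knave.

Verification:
- Frank (knight) says "Either Kate or Maya is a knight, but not both" - this is TRUE because Kate is a knave and Maya is a knight.
- Maya (knight) says "Kate always lies" - this is TRUE because Kate is a knave.
- Kate (knave) says "Frank is a knave" - this is FALSE (a lie) because Frank is a knight.
- Wendy (knight) says "At least one of us is a knight" - this is TRUE because Frank, Maya, and Wendy are knights.
- Grace (knave) says "Kate always speaks truthfully" - this is FALSE (a lie) because Kate is a knave.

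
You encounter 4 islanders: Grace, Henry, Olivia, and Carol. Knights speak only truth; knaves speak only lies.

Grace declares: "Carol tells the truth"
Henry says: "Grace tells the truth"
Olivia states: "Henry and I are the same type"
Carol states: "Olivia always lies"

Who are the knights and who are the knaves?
Grace is a knight.
Henry is a knight.
Olivia is a knave.
Carol is a knight.

Verification:
- Grace (knight) says "Carol tells the truth" - this is TRUE because Carol is a knight.
- Henry (knight) says "Grace tells the truth" - this is TRUE because Grace is a knight.
- Olivia (knave) says "Henry and I are the same type" - this is FALSE (a lie) because Olivia is a knave and Henry is a knight.
- Carol (knight) says "Olivia always lies" - this is TRUE because Olivia is a knave.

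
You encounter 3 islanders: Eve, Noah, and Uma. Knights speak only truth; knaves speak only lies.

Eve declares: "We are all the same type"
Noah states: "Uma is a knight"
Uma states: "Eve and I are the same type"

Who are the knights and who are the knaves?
Eve is a knight.
Noah is a knight.
Uma is a knight.

Verification:
- Eve (knight) says "We are all the same type" - this is TRUE because Eve, Noah, and Uma are knights.
- Noah (knight) says "Uma is a knight" - this is TRUE because Uma is a knight.
- Uma (knight) says "Eve and I are the same type" - this is TRUE because Uma is a knight and Eve is a knight.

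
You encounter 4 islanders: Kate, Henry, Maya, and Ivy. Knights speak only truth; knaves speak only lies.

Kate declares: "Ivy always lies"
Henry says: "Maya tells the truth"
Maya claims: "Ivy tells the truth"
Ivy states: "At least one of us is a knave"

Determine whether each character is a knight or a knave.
Kate is a knave.
Henry is a knight.
Maya is a knight.
Ivy is a knight.

Verification:
- Kate (knave) says "Ivy always lies" - this is FALSE (a lie) because Ivy is a knight.
- Henry (knight) says "Maya tells the truth" - this is TRUE because Maya is a knight.
- Maya (knight) says "Ivy tells the truth" - this is TRUE because Ivy is a knight.
- Ivy (knight) says "At least one of us is a knave" - this is TRUE because Kate is a knave.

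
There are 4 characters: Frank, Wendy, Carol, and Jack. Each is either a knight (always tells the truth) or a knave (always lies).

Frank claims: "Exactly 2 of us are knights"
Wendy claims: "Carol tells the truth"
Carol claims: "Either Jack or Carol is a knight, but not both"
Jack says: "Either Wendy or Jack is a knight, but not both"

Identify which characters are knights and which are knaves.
Frank is a knave.
Wendy is a knave.
Carol is a knave.
Jack is a knave.

Verification:
- Frank (knave) says "Exactly 2 of us are knights" - this is FALSE (a lie) because there are 0 knights.
- Wendy (knave) says "Carol tells the truth" - this is FALSE (a lie) because Carol is a knave.
- Carol (knave) says "Either Jack or Carol is a knight, but not both" - this is FALSE (a lie) because Jack is a knave and Carol is a knave.
- Jack (knave) says "Either Wendy or Jack is a knight, but not both" - this is FALSE (a lie) because Wendy is a knave and Jack is a knave.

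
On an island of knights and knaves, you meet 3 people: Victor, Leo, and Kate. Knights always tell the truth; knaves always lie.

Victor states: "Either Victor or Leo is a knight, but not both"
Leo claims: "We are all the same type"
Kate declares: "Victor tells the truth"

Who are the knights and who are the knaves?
Victor is a knight.
Leo is a knave.
Kate is a knight.

Verification:
- Victor (knight) says "Either Victor or Leo is a knight, but not both" - this is TRUE because Victor is a knight and Leo is a knave.
- Leo (knave) says "We are all the same type" - this is FALSE (a lie) because Victor and Kate are knights and Leo is a knave.
- Kate (knight) says "Victor tells the truth" - this is TRUE because Victor is a knight.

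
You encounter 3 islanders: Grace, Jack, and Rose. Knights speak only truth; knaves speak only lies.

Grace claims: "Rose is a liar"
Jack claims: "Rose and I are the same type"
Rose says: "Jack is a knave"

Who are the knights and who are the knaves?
Grace is a knave.
Jack is a knave.
Rose is a knight.

Verification:
- Grace (knave) says "Rose is a liar" - this is FALSE (a lie) because Rose is a knight.
- Jack (knave) says "Rose and I are the same type" - this is FALSE (a lie) because Jack is a knave and Rose is a knight.
- Rose (knight) says "Jack is a knave" - this is TRUE because Jack is a knave.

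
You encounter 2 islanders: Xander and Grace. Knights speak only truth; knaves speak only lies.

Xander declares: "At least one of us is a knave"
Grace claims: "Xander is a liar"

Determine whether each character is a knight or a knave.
Xander is a knight.
Grace is a knave.

Verification:
- Xander (knight) says "At least one of us is a knave" - this is TRUE because Grace is a knave.
- Grace (knave) says "Xander is a liar" - this is FALSE (a lie) because Xander is a knight.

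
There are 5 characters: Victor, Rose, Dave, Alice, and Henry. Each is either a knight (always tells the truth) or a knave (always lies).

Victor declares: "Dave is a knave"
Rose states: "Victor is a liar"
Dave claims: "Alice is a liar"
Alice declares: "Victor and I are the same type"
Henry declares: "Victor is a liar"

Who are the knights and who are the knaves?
Victor is a knight.
Rose is a knave.
Dave is a knave.
Alice is a knight.
Henry is a knave.

Verification:
- Victor (knight) says "Dave is a knave" - this is TRUE because Dave is a knave.
- Rose (knave) says "Victor is a liar" - this is FALSE (a lie) because Victor is a knight.
- Dave (knave) says "Alice is a liar" - this is FALSE (a lie) because Alice is a knight.
- Alice (knight) says "Victor and I are the same type" - this is TRUE because Alice is a knight and Victor is a knight.
- Henry (knave) says "Victor is a liar" - this is FALSE (a lie) because Victor is a knight.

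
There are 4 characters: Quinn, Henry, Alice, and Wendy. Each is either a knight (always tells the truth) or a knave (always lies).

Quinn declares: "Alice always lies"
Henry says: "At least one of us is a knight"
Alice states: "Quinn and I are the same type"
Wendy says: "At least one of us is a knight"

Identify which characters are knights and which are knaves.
Quinn is a knight.
Henry is a knight.
Alice is a knave.
Wendy is a knight.

Verification:
- Quinn (knight) says "Alice always lies" - this is TRUE because Alice is a knave.
- Henry (knight) says "At least one of us is a knight" - this is TRUE because Quinn, Henry, and Wendy are knights.
- Alice (knave) says "Quinn and I are the same type" - this is FALSE (a lie) because Alice is a knave and Quinn is a knight.
- Wendy (knight) says "At least one of us is a knight" - this is TRUE because Quinn, Henry, and Wendy are knights.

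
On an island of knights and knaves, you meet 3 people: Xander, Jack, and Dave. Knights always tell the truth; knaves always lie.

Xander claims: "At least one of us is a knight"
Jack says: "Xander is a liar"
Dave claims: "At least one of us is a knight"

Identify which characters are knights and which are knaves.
Xander is a knight.
Jack is a knave.
Dave is a knight.

Verification:
- Xander (knight) says "At least one of us is a knight" - this is TRUE because Xander and Dave are knights.
- Jack (knave) says "Xander is a liar" - this is FALSE (a lie) because Xander is a knight.
- Dave (knight) says "At least one of us is a knight" - this is TRUE because Xander and Dave are knights.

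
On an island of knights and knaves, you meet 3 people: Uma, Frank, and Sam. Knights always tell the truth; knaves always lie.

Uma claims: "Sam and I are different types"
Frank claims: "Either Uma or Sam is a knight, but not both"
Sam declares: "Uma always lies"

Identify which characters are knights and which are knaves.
Uma is a knight.
Frank is a knight.
Sam is a knave.

Verification:
- Uma (knight) says "Sam and I are different types" - this is TRUE because Uma is a knight and Sam is a knave.
- Frank (knight) says "Either Uma or Sam is a knight, but not both" - this is TRUE because Uma is a knight and Sam is a knave.
- Sam (knave) says "Uma always lies" - this is FALSE (a lie) because Uma is a knight.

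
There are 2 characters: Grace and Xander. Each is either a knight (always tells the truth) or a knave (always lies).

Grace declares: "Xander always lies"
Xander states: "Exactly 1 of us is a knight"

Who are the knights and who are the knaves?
Grace is a knave.
Xander is a knight.

Verification:
- Grace (knave) says "Xander always lies" - this is FALSE (a lie) because Xander is a knight.
- Xander (knight) says "Exactly 1 of us is a knight" - this is TRUE because there are 1 knights.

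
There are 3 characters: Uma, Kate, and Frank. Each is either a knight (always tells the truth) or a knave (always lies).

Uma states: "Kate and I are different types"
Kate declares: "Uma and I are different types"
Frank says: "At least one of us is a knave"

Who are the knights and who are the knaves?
Uma is a knave.
Kate is a knave.
Frank is a knight.

Verification:
- Uma (knave) says "Kate and I are different types" - this is FALSE (a lie) because Uma is a knave and Kate is a knave.
- Kate (knave) says "Uma and I are different types" - this is FALSE (a lie) because Kate is a knave and Uma is a knave.
- Frank (knight) says "At least one of us is a knave" - this is TRUE because Uma and Kate are knaves.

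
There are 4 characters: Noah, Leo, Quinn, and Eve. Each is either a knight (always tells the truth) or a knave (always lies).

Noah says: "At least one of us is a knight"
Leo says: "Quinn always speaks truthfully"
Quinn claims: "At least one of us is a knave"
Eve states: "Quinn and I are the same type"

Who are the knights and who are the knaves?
Noah is a knight.
Leo is a knight.
Quinn is a knight.
Eve is a knave.

Verification:
- Noah (knight) says "At least one of us is a knight" - this is TRUE because Noah, Leo, and Quinn are knights.
- Leo (knight) says "Quinn always speaks truthfully" - this is TRUE because Quinn is a knight.
- Quinn (knight) says "At least one of us is a knave" - this is TRUE because Eve is a knave.
- Eve (knave) says "Quinn and I are the same type" - this is FALSE (a lie) because Eve is a knave and Quinn is a knight.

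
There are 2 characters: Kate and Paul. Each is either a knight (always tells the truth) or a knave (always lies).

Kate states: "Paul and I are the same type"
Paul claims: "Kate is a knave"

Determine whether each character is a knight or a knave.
Kate is a knave.
Paul is a knight.

Verification:
- Kate (knave) says "Paul and I are the same type" - this is FALSE (a lie) because Kate is a knave and Paul is a knight.
- Paul (knight) says "Kate is a knave" - this is TRUE because Kate is a knave.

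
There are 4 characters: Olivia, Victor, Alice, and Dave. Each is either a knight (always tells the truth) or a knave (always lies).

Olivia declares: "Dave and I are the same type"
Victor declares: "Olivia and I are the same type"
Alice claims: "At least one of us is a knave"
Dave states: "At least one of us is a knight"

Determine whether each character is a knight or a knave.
Olivia is a knight.
Victor is a knave.
Alice is a knight.
Dave is a knight.

Verification:
- Olivia (knight) says "Dave and I are the same type" - this is TRUE because Olivia is a knight and Dave is a knight.
- Victor (knave) says "Olivia and I are the same type" - this is FALSE (a lie) because Victor is a knave and Olivia is a knight.
- Alice (knight) says "At least one of us is a knave" - this is TRUE because Victor is a knave.
- Dave (knight) says "At least one of us is a knight" - this is TRUE because Olivia, Alice, and Dave are knights.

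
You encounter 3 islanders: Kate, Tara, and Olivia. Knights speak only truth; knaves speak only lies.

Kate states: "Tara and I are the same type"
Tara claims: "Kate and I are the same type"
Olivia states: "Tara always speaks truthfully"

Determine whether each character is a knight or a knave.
Kate is a knight.
Tara is a knight.
Olivia is a knight.

Verification:
- Kate (knight) says "Tara and I are the same type" - this is TRUE because Kate is a knight and Tara is a knight.
- Tara (knight) says "Kate and I are the same type" - this is TRUE because Tara is a knight and Kate is a knight.
- Olivia (knight) says "Tara always speaks truthfully" - this is TRUE because Tara is a knight.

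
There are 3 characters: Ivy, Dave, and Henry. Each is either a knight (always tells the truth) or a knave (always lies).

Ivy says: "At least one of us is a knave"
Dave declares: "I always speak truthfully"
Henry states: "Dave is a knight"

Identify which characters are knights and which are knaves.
Ivy is a knight.
Dave is a knave.
Henry is a knave.

Verification:
- Ivy (knight) says "At least one of us is a knave" - this is TRUE because Dave and Henry are knaves.
- Dave (knave) says "I always speak truthfully" - this is FALSE (a lie) because Dave is a knave.
- Henry (knave) says "Dave is a knight" - this is FALSE (a lie) because Dave is a knave.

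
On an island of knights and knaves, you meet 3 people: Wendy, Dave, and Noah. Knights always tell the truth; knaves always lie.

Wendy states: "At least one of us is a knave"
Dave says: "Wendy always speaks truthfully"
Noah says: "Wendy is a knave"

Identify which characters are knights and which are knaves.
Wendy is a knight.
Dave is a knight.
Noah is a knave.

Verification:
- Wendy (knight) says "At least one of us is a knave" - this is TRUE because Noah is a knave.
- Dave (knight) says "Wendy always speaks truthfully" - this is TRUE because Wendy is a knight.
- Noah (knave) says "Wendy is a knave" - this is FALSE (a lie) because Wendy is a knight.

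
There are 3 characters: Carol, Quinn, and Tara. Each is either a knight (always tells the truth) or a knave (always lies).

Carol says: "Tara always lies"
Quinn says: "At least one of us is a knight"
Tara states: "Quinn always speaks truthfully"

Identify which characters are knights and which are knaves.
Carol is a knave.
Quinn is a knight.
Tara is a knight.

Verification:
- Carol (knave) says "Tara always lies" - this is FALSE (a lie) because Tara is a knight.
- Quinn (knight) says "At least one of us is a knight" - this is TRUE because Quinn and Tara are knights.
- Tara (knight) says "Quinn always speaks truthfully" - this is TRUE because Quinn is a knight.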